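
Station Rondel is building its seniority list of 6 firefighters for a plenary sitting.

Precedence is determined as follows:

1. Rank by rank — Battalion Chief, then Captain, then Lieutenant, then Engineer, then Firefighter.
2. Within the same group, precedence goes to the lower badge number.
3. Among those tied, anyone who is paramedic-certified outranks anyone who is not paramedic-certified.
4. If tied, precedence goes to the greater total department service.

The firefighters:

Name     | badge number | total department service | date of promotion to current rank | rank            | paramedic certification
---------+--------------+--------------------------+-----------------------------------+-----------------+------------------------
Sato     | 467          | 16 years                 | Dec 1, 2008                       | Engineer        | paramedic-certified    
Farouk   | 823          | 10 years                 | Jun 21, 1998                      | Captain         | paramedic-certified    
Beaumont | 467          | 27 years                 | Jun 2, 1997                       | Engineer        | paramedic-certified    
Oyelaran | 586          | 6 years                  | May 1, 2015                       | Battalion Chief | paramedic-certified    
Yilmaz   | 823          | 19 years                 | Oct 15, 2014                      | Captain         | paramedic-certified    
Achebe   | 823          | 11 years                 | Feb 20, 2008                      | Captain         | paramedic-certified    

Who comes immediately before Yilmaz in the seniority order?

By rank: Oyelaran (Battalion Chief); then Yilmaz, Achebe and Farouk (Captain); then Beaumont and Sato (Engineer).
Yilmaz, Achebe and Farouk all have badge number 823, so the next rule applies.
Yilmaz, Achebe and Farouk are each paramedic-certified, so the next rule applies.
Among Yilmaz, Achebe and Farouk, by total department service (higher first): Yilmaz (19 years) before Achebe (11 years) before Farouk (10 years).
Beaumont and Sato both have badge number 467, so the next rule applies.
Beaumont and Sato are each paramedic-certified, so the next rule applies.
Among Beaumont and Sato, by total department service (higher first): Beaumont (27 years) before Sato (16 years).
Order: Oyelaran, Yilmaz, Achebe, Farouk, Beaumont, Sato.

Oyelaran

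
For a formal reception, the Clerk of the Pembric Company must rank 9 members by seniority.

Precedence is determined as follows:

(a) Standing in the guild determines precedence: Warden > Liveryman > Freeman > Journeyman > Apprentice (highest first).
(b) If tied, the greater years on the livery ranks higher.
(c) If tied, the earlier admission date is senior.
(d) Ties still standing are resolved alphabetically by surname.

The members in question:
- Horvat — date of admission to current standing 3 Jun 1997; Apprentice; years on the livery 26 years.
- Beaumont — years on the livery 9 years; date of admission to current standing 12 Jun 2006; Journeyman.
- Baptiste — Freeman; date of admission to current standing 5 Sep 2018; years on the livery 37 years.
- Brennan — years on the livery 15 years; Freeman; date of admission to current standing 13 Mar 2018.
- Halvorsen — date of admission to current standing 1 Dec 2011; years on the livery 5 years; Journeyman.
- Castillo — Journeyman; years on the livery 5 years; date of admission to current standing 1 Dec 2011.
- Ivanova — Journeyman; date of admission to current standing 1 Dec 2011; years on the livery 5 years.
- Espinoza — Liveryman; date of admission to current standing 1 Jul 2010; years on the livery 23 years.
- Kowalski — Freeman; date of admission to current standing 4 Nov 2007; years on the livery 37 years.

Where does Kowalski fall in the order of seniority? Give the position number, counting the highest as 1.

2

By standing in the guild: Espinoza (Liveryman); then Kowalski, Baptiste and Brennan (Freeman); then Beaumont, Castillo, Halvorsen and Ivanova (Journeyman); then Horvat (Apprentice).
Among Kowalski, Baptiste and Brennan, by years on the livery (higher first): Kowalski and Baptiste (37 years) before Brennan (15 years).
Among Kowalski and Baptiste, by date of admission to current standing (earlier first): Kowalski (4 Nov 2007) before Baptiste (5 Sep 2018).
Among Beaumont, Castillo, Halvorsen and Ivanova, by years on the livery (higher first): Beaumont (9 years) before Castillo, Halvorsen and Ivanova (5 years).
Castillo, Halvorsen and Ivanova all have date of admission to current standing 1 Dec 2011, so the next rule applies.
Among Castillo, Halvorsen and Ivanova, alphabetically by surname: Castillo before Halvorsen before Ivanova.
Order: Espinoza, Kowalski, Baptiste, Brennan, Beaumont, Castillo, Halvorsen, Ivanova, Horvat. So position 2.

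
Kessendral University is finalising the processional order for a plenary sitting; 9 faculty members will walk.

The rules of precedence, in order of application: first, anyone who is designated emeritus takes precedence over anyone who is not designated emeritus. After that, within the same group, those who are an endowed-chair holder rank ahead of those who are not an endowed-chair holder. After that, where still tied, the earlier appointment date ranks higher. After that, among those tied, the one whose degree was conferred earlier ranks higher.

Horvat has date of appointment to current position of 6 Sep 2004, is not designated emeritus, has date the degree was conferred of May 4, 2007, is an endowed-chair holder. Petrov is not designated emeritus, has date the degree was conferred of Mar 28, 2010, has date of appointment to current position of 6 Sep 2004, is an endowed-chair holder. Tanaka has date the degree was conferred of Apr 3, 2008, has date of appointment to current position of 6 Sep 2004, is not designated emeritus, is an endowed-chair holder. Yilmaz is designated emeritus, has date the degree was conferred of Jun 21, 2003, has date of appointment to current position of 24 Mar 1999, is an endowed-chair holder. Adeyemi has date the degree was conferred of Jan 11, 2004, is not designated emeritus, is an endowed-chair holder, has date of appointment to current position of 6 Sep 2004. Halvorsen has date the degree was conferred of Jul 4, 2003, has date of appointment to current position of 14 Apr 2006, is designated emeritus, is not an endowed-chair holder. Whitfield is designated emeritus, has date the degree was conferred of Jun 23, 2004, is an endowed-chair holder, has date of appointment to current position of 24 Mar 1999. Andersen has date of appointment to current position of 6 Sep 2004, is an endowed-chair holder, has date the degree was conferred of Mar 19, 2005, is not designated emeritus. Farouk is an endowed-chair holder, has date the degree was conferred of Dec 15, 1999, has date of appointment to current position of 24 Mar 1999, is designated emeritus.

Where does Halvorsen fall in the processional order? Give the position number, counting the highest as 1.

4

By the first rule: Farouk, Yilmaz, Whitfield and Halvorsen (each designated emeritus); then Adeyemi, Andersen, Horvat, Tanaka and Petrov (each not designated emeritus).
Among Farouk, Yilmaz, Whitfield and Halvorsen, an endowed-chair holder before not an endowed-chair holder: Farouk, Yilmaz and Whitfield (an endowed-chair holder) before Halvorsen (not an endowed-chair holder).
Farouk, Yilmaz and Whitfield all have date of appointment to current position 24 Mar 1999, so the next rule applies.
Among Farouk, Yilmaz and Whitfield, by date the degree was conferred (earlier first): Farouk (Dec 15, 1999) before Yilmaz (Jun 21, 2003) before Whitfield (Jun 23, 2004).
Adeyemi, Andersen, Horvat, Tanaka and Petrov are each an endowed-chair holder, so the next rule applies.
Adeyemi, Andersen, Horvat, Tanaka and Petrov all have date of appointment to current position 6 Sep 2004, so the next rule applies.
Among Adeyemi, Andersen, Horvat, Tanaka and Petrov, by date the degree was conferred (earlier first): Adeyemi (Jan 11, 2004) before Andersen (Mar 19, 2005) before Horvat (May 4, 2007) before Tanaka (Apr 3, 2008) before Petrov (Mar 28, 2010).
Order: Farouk, Yilmaz, Whitfield, Halvorsen, Adeyemi, Andersen, Horvat, Tanaka, Petrov. So position 4.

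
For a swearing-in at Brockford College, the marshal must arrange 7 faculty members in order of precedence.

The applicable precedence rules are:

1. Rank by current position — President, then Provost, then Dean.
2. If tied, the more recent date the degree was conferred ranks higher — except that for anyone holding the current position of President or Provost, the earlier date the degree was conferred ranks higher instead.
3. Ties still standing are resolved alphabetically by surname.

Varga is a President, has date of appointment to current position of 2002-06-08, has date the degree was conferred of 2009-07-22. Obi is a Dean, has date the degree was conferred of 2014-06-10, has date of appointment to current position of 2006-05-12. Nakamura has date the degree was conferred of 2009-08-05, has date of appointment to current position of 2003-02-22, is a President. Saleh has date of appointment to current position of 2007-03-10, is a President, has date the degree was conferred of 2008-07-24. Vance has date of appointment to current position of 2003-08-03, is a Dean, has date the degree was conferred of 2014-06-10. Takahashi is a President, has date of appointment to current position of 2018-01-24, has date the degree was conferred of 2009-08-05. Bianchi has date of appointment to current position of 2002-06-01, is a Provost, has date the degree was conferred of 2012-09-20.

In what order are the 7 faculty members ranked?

Saleh, Varga, Nakamura, Takahashi, Bianchi, Obi, Vance

By current position: Saleh, Varga, Nakamura and Takahashi (President); then Bianchi (Provost); then Obi and Vance (Dean).
Among Saleh, Varga, Nakamura and Takahashi, by date the degree was conferred (earlier first) (reversed rule for this group): Saleh (2008-07-24) before Varga (2009-07-22) before Nakamura and Takahashi (2009-08-05).
Among Nakamura and Takahashi, alphabetically by surname: Nakamura before Takahashi.
Obi and Vance both have date the degree was conferred 2014-06-10, so the next rule applies.
Among Obi and Vance, alphabetically by surname: Obi before Vance.
Full order: Saleh, Varga, Nakamura, Takahashi, Bianchi, Obi, Vance.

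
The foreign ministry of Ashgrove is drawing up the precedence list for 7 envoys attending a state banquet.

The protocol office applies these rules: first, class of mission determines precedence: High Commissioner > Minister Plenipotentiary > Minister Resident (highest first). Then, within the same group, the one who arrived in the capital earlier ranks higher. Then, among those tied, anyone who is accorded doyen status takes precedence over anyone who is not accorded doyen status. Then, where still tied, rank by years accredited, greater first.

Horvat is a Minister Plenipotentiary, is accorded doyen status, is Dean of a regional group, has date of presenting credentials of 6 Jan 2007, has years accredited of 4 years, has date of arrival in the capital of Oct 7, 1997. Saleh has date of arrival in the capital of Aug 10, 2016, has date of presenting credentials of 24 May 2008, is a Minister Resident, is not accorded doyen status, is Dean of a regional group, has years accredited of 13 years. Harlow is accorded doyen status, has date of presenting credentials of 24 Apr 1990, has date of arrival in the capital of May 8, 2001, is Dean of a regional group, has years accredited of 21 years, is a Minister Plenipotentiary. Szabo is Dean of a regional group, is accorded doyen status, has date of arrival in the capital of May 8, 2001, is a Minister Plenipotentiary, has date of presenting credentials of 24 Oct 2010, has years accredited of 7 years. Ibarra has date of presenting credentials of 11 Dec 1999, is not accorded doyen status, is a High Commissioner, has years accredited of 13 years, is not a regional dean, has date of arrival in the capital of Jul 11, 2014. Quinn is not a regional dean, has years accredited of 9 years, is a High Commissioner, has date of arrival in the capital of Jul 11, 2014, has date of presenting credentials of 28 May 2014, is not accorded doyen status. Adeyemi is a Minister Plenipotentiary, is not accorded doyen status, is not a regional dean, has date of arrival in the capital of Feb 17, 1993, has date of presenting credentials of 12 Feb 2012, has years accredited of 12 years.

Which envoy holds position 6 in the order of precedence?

Szabo

By class of mission: Ibarra and Quinn (High Commissioner); then Adeyemi, Horvat, Harlow and Szabo (Minister Plenipotentiary); then Saleh (Minister Resident).
Ibarra and Quinn both have date of arrival in the capital Jul 11, 2014, so the next rule applies.
Ibarra and Quinn are each not accorded doyen status, so the next rule applies.
Among Ibarra and Quinn, by years accredited (higher first): Ibarra (13 years) before Quinn (9 years).
Among Adeyemi, Horvat, Harlow and Szabo, by date of arrival in the capital (earlier first): Adeyemi (Feb 17, 1993) before Horvat (Oct 7, 1997) before Harlow and Szabo (May 8, 2001).
Harlow and Szabo are each accorded doyen status, so the next rule applies.
Among Harlow and Szabo, by years accredited (higher first): Harlow (21 years) before Szabo (7 years).
Order: Ibarra, Quinn, Adeyemi, Horvat, Harlow, Szabo, Saleh.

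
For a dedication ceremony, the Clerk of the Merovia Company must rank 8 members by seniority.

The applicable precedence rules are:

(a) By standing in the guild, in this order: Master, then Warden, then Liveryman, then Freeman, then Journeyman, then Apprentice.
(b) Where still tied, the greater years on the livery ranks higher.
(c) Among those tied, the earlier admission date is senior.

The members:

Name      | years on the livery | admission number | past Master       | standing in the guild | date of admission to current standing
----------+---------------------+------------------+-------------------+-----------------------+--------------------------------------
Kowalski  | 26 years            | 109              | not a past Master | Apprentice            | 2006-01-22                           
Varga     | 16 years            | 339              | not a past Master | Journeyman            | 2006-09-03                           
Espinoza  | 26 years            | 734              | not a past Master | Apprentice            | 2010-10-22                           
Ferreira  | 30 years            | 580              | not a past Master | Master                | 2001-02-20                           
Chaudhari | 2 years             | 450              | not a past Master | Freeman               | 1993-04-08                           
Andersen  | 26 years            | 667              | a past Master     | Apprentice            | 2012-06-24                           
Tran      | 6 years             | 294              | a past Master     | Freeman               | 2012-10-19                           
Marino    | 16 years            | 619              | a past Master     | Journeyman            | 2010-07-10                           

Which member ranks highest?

By standing in the guild: Ferreira (Master); then Tran and Chaudhari (Freeman); then Varga and Marino (Journeyman); then Kowalski, Espinoza and Andersen (Apprentice).
Among Tran and Chaudhari, by years on the livery (higher first): Tran (6 years) before Chaudhari (2 years).
Varga and Marino both have years on the livery 16 years, so the next rule applies.
Among Varga and Marino, by date of admission to current standing (earlier first): Varga (2006-09-03) before Marino (2010-07-10).
Kowalski, Espinoza and Andersen all have years on the livery 26 years, so the next rule applies.
Among Kowalski, Espinoza and Andersen, by date of admission to current standing (earlier first): Kowalski (2006-01-22) before Espinoza (2010-10-22) before Andersen (2012-06-24).
Order: Ferreira, Tran, Chaudhari, Varga, Marino, Kowalski, Espinoza, Andersen.

Ferreira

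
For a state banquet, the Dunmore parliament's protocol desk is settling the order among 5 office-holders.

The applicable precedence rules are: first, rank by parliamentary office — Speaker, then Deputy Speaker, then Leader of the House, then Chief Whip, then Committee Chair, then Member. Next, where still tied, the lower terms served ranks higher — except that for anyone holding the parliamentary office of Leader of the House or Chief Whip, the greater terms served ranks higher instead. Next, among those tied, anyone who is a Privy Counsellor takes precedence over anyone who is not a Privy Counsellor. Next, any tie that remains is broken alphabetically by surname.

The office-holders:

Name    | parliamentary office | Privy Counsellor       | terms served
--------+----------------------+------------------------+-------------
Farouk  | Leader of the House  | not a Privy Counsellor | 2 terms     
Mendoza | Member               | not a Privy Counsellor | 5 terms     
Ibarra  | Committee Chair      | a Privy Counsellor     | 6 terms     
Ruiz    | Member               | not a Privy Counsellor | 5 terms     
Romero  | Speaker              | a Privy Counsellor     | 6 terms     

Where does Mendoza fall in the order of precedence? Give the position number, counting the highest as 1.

4

By parliamentary office: Romero (Speaker); then Farouk (Leader of the House); then Ibarra (Committee Chair); then Mendoza and Ruiz (Member).
Mendoza and Ruiz both have terms served 5 terms, so the next rule applies.
Mendoza and Ruiz are each not a Privy Counsellor, so the next rule applies.
Among Mendoza and Ruiz, alphabetically by surname: Mendoza before Ruiz.
Order: Romero, Farouk, Ibarra, Mendoza, Ruiz. So position 4.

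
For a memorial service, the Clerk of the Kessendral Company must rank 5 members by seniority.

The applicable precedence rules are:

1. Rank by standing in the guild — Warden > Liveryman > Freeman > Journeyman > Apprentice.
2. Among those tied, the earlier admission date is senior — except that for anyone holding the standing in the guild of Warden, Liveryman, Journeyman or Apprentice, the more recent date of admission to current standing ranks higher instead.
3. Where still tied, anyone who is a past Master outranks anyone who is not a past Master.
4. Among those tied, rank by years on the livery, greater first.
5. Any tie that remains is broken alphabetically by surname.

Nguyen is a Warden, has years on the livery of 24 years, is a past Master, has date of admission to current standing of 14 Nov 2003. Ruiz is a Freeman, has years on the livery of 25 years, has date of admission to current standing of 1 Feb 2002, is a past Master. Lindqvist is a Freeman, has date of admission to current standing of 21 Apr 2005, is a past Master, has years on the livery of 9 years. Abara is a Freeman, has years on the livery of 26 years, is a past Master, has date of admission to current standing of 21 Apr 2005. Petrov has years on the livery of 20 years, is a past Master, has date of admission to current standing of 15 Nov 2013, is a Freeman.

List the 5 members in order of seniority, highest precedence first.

Nguyen, Ruiz, Abara, Lindqvist, Petrov

By standing in the guild: Nguyen (Warden); then Ruiz, Abara, Lindqvist and Petrov (Freeman).
Among Ruiz, Abara, Lindqvist and Petrov, by date of admission to current standing (earlier first): Ruiz (1 Feb 2002) before Abara and Lindqvist (21 Apr 2005) before Petrov (15 Nov 2013).
Abara and Lindqvist are each a past Master, so the next rule applies.
Among Abara and Lindqvist, by years on the livery (higher first): Abara (26 years) before Lindqvist (9 years).
Full order: Nguyen, Ruiz, Abara, Lindqvist, Petrov.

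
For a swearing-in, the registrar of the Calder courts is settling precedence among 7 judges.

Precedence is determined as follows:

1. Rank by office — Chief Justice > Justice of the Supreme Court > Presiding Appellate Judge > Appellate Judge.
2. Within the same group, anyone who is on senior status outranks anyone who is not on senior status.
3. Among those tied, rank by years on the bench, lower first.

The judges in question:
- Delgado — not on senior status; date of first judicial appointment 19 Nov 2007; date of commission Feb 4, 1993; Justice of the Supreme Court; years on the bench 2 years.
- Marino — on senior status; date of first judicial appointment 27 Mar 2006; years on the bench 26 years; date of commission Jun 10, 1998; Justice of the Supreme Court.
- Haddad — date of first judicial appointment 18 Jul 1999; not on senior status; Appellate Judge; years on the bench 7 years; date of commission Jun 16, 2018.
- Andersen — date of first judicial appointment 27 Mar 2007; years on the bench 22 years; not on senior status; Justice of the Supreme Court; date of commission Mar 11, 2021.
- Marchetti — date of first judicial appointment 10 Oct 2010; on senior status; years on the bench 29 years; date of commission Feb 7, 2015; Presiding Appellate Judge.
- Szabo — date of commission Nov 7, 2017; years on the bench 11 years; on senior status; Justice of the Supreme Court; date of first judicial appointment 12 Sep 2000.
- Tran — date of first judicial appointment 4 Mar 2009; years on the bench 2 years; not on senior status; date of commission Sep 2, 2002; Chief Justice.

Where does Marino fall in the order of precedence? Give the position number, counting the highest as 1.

By office: Tran (Chief Justice); then Szabo, Marino, Delgado and Andersen (Justice of the Supreme Court); then Marchetti (Presiding Appellate Judge); then Haddad (Appellate Judge).
Among Szabo, Marino, Delgado and Andersen, on senior status before not on senior status: Szabo and Marino (on senior status) before Delgado and Andersen (not on senior status).
Among Szabo and Marino, by years on the bench (lower first): Szabo (11 years) before Marino (26 years).
Among Delgado and Andersen, by years on the bench (lower first): Delgado (2 years) before Andersen (22 years).
Order: Tran, Szabo, Marino, Delgado, Andersen, Marchetti, Haddad. So position 3.

3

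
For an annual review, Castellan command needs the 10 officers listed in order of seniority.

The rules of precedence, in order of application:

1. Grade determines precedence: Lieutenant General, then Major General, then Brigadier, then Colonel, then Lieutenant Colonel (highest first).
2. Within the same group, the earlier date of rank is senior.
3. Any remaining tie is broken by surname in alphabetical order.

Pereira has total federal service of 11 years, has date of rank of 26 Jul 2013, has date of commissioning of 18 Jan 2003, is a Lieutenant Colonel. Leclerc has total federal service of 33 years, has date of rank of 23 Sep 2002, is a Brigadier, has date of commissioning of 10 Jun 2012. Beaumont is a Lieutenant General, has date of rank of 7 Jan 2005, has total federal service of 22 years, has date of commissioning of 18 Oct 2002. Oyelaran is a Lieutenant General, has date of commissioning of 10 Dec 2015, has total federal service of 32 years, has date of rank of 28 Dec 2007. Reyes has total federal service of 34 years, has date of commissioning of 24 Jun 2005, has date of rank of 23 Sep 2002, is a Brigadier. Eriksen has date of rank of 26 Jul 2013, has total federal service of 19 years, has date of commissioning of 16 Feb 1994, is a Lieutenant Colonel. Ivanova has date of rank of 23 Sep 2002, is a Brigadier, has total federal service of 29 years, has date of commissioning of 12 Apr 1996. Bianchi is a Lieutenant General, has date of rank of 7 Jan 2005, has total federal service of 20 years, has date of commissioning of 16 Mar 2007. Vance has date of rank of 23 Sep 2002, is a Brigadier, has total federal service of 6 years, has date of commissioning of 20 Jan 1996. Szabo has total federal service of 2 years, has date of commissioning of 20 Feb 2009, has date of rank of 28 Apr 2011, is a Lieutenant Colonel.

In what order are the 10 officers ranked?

Beaumont, Bianchi, Oyelaran, Ivanova, Leclerc, Reyes, Vance, Szabo, Eriksen, Pereira

By grade: Beaumont, Bianchi and Oyelaran (Lieutenant General); then Ivanova, Leclerc, Reyes and Vance (Brigadier); then Szabo, Eriksen and Pereira (Lieutenant Colonel).
Among Beaumont, Bianchi and Oyelaran, by date of rank (earlier first): Beaumont and Bianchi (7 Jan 2005) before Oyelaran (28 Dec 2007).
Among Beaumont and Bianchi, alphabetically by surname: Beaumont before Bianchi.
Ivanova, Leclerc, Reyes and Vance all have date of rank 23 Sep 2002, so the next rule applies.
Among Ivanova, Leclerc, Reyes and Vance, alphabetically by surname: Ivanova before Leclerc before Reyes before Vance.
Among Szabo, Eriksen and Pereira, by date of rank (earlier first): Szabo (28 Apr 2011) before Eriksen and Pereira (26 Jul 2013).
Among Eriksen and Pereira, alphabetically by surname: Eriksen before Pereira.
Full order: Beaumont, Bianchi, Oyelaran, Ivanova, Leclerc, Reyes, Vance, Szabo, Eriksen, Pereira.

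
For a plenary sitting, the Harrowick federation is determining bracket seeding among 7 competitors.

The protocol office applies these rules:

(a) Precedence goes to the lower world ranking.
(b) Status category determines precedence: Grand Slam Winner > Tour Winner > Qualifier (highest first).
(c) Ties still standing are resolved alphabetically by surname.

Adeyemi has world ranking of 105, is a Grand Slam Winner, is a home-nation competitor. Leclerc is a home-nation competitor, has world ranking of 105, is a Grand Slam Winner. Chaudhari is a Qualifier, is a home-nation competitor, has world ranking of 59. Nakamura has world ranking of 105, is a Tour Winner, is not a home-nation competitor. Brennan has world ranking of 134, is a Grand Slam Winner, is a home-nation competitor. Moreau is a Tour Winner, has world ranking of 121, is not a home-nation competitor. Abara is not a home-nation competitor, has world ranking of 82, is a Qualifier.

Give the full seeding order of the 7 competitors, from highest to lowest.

By world ranking (lower first): Chaudhari (59); then Abara (82); then Adeyemi, Leclerc and Nakamura (each 105); then Moreau (121); then Brennan (134).
Among Adeyemi, Leclerc and Nakamura, by status category: Adeyemi and Leclerc (Grand Slam Winner) before Nakamura (Tour Winner).
Among Adeyemi and Leclerc, alphabetically by surname: Adeyemi before Leclerc.
Full order: Chaudhari, Abara, Adeyemi, Leclerc, Nakamura, Moreau, Brennan.

Chaudhari, Abara, Adeyemi, Leclerc, Nakamura, Moreau, Brennan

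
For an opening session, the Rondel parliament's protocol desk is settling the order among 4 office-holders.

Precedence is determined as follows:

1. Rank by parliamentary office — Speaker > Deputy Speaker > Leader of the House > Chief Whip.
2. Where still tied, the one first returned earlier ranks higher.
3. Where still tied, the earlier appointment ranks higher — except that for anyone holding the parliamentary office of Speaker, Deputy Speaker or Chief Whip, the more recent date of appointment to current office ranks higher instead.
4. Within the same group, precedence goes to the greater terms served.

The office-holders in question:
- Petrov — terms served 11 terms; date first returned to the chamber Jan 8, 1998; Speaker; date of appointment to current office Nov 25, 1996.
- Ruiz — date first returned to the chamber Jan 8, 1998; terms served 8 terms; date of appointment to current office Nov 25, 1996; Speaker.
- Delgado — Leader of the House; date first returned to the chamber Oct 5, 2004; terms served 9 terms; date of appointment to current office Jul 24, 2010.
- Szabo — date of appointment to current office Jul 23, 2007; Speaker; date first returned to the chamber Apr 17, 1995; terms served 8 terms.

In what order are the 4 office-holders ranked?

Szabo, Petrov, Ruiz, Delgado

By parliamentary office: Szabo, Petrov and Ruiz (Speaker); then Delgado (Leader of the House).
Among Szabo, Petrov and Ruiz, by date first returned to the chamber (earlier first): Szabo (Apr 17, 1995) before Petrov and Ruiz (Jan 8, 1998).
Petrov and Ruiz both have date of appointment to current office Nov 25, 1996, so the next rule applies.
Among Petrov and Ruiz, by terms served (higher first): Petrov (11 terms) before Ruiz (8 terms).
Full order: Szabo, Petrov, Ruiz, Delgado.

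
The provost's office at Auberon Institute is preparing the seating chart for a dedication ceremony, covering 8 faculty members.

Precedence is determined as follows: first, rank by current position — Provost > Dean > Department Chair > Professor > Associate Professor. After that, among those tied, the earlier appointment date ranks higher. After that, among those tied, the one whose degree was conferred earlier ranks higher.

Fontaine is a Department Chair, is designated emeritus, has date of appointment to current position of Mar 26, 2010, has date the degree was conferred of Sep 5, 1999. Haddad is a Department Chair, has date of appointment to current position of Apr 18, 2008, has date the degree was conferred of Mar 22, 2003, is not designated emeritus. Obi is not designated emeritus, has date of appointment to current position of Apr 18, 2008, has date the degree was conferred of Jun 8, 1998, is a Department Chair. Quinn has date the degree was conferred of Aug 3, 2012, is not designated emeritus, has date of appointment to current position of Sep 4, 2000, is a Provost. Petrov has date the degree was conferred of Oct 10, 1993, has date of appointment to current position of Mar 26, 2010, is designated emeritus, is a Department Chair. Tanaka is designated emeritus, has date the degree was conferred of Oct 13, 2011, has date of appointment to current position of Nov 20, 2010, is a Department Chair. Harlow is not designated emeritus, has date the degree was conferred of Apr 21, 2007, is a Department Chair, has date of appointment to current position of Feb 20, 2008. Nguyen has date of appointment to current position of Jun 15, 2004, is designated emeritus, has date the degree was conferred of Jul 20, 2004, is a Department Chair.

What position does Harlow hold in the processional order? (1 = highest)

By current position: Quinn (Provost); then Nguyen, Harlow, Obi, Haddad, Petrov, Fontaine and Tanaka (Department Chair).
Among Nguyen, Harlow, Obi, Haddad, Petrov, Fontaine and Tanaka, by date of appointment to current position (earlier first): Nguyen (Jun 15, 2004) before Harlow (Feb 20, 2008) before Obi and Haddad (Apr 18, 2008) before Petrov and Fontaine (Mar 26, 2010) before Tanaka (Nov 20, 2010).
Among Obi and Haddad, by date the degree was conferred (earlier first): Obi (Jun 8, 1998) before Haddad (Mar 22, 2003).
Among Petrov and Fontaine, by date the degree was conferred (earlier first): Petrov (Oct 10, 1993) before Fontaine (Sep 5, 1999).
Order: Quinn, Nguyen, Harlow, Obi, Haddad, Petrov, Fontaine, Tanaka. So position 3.

3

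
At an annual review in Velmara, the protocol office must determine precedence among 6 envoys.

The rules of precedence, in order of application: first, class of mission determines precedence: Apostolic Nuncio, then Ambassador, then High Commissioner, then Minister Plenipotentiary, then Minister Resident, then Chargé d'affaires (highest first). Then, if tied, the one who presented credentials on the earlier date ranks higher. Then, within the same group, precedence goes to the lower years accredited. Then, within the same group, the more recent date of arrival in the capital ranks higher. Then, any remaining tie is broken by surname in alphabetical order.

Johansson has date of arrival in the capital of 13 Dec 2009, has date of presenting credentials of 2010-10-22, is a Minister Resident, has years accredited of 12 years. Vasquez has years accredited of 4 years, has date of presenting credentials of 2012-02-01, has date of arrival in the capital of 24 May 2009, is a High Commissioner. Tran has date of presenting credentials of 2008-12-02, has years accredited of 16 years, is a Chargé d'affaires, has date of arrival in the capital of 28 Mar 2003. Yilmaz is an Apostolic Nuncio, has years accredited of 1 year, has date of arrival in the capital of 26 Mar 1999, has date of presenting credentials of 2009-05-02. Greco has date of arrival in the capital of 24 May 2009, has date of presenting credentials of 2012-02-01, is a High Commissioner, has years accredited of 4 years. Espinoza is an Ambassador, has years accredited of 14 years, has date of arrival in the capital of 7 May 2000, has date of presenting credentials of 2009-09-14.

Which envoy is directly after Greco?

By class of mission: Yilmaz (Apostolic Nuncio); then Espinoza (Ambassador); then Greco and Vasquez (High Commissioner); then Johansson (Minister Resident); then Tran (Chargé d'affaires).
Greco and Vasquez both have date of presenting credentials 2012-02-01, so the next rule applies.
Greco and Vasquez both have years accredited 4 years, so the next rule applies.
Greco and Vasquez both have date of arrival in the capital 24 May 2009, so the next rule applies.
Among Greco and Vasquez, alphabetically by surname: Greco before Vasquez.
Order: Yilmaz, Espinoza, Greco, Vasquez, Johansson, Tran.

Vasquez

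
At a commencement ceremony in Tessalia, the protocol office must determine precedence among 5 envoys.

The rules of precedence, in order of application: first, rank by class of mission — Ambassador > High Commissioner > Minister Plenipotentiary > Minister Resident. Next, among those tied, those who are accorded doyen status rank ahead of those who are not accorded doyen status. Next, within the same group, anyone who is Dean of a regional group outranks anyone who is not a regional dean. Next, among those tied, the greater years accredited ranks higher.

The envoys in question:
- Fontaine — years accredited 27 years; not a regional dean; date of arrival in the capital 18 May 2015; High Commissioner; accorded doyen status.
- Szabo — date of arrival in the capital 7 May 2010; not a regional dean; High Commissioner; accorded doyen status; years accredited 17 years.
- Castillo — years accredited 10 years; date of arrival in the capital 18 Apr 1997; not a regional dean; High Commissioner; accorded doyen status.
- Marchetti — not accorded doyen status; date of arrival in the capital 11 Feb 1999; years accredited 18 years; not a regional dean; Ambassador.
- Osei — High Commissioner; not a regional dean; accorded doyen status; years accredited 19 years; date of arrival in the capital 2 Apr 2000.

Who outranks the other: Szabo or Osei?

By class of mission: Marchetti (Ambassador); then Fontaine, Osei, Szabo and Castillo (High Commissioner).
Fontaine, Osei, Szabo and Castillo are each accorded doyen status, so the next rule applies.
Fontaine, Osei, Szabo and Castillo are each not a regional dean, so the next rule applies.
Among Fontaine, Osei, Szabo and Castillo, by years accredited (higher first): Fontaine (27 years) before Osei (19 years) before Szabo (17 years) before Castillo (10 years).
So Osei takes precedence.

Osei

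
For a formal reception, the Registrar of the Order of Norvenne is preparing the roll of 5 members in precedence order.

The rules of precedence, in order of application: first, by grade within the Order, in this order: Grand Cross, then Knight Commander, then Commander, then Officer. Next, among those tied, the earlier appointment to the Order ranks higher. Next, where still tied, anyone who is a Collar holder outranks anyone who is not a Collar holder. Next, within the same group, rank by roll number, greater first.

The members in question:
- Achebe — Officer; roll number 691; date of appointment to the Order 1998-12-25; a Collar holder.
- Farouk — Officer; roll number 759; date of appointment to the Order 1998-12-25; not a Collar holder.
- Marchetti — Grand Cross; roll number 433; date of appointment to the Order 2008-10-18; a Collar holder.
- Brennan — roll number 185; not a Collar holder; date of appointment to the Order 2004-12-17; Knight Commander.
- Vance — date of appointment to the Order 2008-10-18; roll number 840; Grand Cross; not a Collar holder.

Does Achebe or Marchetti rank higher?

By grade within the Order: Marchetti and Vance (Grand Cross); then Brennan (Knight Commander); then Achebe and Farouk (Officer).
Marchetti and Vance both have date of appointment to the Order 2008-10-18, so the next rule applies.
Among Marchetti and Vance, a Collar holder before not a Collar holder: Marchetti (a Collar holder) before Vance (not a Collar holder).
Achebe and Farouk both have date of appointment to the Order 1998-12-25, so the next rule applies.
Among Achebe and Farouk, a Collar holder before not a Collar holder: Achebe (a Collar holder) before Farouk (not a Collar holder).
So Marchetti takes precedence.

Marchetti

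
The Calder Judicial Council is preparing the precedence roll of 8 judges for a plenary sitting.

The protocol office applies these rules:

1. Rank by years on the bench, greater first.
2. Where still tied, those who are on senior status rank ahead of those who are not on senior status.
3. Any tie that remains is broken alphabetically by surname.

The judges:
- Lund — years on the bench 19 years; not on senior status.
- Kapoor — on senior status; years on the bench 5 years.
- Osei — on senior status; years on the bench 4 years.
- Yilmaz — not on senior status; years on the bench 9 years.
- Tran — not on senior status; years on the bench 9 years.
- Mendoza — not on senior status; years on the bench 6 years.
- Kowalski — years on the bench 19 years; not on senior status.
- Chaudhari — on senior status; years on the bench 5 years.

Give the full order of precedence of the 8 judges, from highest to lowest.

By years on the bench (higher first): Kowalski and Lund (both 19 years); then Tran and Yilmaz (both 9 years); then Mendoza (6 years); then Chaudhari and Kapoor (both 5 years); then Osei (4 years).
Kowalski and Lund are each not on senior status, so the next rule applies.
Among Kowalski and Lund, alphabetically by surname: Kowalski before Lund.
Tran and Yilmaz are each not on senior status, so the next rule applies.
Among Tran and Yilmaz, alphabetically by surname: Tran before Yilmaz.
Chaudhari and Kapoor are each on senior status, so the next rule applies.
Among Chaudhari and Kapoor, alphabetically by surname: Chaudhari before Kapoor.
Full order: Kowalski, Lund, Tran, Yilmaz, Mendoza, Chaudhari, Kapoor, Osei.

Kowalski, Lund, Tran, Yilmaz, Mendoza, Chaudhari, Kapoor, Osei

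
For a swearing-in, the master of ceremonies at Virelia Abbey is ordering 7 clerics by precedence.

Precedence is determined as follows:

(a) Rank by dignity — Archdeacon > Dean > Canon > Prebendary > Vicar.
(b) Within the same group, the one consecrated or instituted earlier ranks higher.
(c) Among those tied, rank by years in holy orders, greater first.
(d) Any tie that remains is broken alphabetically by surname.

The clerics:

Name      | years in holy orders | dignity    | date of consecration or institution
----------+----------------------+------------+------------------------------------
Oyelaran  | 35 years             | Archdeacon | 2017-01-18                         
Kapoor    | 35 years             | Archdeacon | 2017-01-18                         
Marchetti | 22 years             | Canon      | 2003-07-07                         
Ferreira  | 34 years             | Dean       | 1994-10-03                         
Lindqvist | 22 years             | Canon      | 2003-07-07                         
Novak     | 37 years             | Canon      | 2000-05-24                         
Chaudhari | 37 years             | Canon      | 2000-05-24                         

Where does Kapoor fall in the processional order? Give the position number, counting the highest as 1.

1

By dignity: Kapoor and Oyelaran (Archdeacon); then Ferreira (Dean); then Chaudhari, Novak, Lindqvist and Marchetti (Canon).
Kapoor and Oyelaran both have date of consecration or institution 2017-01-18, so the next rule applies.
Kapoor and Oyelaran both have years in holy orders 35 years, so the next rule applies.
Among Kapoor and Oyelaran, alphabetically by surname: Kapoor before Oyelaran.
Among Chaudhari, Novak, Lindqvist and Marchetti, by date of consecration or institution (earlier first): Chaudhari and Novak (2000-05-24) before Lindqvist and Marchetti (2003-07-07).
Chaudhari and Novak both have years in holy orders 37 years, so the next rule applies.
Among Chaudhari and Novak, alphabetically by surname: Chaudhari before Novak.
Lindqvist and Marchetti both have years in holy orders 22 years, so the next rule applies.
Among Lindqvist and Marchetti, alphabetically by surname: Lindqvist before Marchetti.
Order: Kapoor, Oyelaran, Ferreira, Chaudhari, Novak, Lindqvist, Marchetti. So position 1.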